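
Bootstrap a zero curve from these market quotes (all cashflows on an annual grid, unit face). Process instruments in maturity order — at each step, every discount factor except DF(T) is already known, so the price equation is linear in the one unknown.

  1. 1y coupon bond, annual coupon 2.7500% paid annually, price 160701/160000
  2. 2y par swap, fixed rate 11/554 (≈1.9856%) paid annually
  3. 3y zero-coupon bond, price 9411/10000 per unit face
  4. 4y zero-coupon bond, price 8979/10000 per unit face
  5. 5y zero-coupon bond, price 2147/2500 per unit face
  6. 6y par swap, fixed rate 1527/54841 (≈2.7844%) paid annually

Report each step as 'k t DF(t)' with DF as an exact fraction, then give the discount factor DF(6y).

1 1 391/400
2 2 1923/2000
3 3 9411/10000
4 4 8979/10000
5 5 2147/2500
6 6 8473/10000
DF(6y) = 8473/10000 ≈ 0.847300

step 1 [1y] bond c/1=11/400: DF=(160701/160000 − 11/400·(0))/(1+11/400) = 391/400 ≈ 0.977500
step 2 [2y] swap r/1=11/554: DF=(1 − 11/554·(0.977500))/(1+11/554) = 1923/2000 ≈ 0.961500
step 3 [3y] zero: DF = P = 9411/10000 ≈ 0.941100
step 4 [4y] zero: DF = P = 8979/10000 ≈ 0.897900
step 5 [5y] zero: DF = P = 2147/2500 ≈ 0.858800
step 6 [6y] swap r/1=1527/54841: DF=(1 − 1527/54841·(0.977500+0.961500+0.941100+0.897900+0.858800))/(1+1527/54841) = 8473/10000 ≈ 0.847300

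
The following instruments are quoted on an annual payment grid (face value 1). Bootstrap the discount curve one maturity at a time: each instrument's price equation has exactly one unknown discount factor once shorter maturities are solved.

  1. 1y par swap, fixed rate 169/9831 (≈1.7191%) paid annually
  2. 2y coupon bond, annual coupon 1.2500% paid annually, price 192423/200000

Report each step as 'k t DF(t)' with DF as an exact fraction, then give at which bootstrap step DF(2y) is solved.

1 1 9831/10000
2 2 9381/10000
DF(2y) is solved at step 2

step 1 [1y] swap r/1=169/9831: DF=(1 − 169/9831·(0))/(1+169/9831) = 9831/10000 ≈ 0.983100
step 2 [2y] bond c/1=1/80: DF=(192423/200000 − 1/80·(0.983100))/(1+1/80) = 9381/10000 ≈ 0.938100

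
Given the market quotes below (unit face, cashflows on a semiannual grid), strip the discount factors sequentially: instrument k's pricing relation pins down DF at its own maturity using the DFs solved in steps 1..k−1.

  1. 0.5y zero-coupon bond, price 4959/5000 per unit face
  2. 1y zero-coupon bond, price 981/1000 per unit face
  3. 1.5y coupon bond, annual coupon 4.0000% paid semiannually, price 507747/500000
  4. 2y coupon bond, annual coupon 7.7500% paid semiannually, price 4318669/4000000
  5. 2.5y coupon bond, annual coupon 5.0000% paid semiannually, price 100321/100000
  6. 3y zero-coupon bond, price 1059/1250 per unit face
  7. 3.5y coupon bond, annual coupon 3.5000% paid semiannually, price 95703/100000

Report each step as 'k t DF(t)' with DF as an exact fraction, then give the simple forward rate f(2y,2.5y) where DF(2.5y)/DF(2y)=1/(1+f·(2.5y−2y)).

step 1 [0.5y] zero: DF = P = 4959/5000 ≈ 0.991800
step 2 [1y] zero: DF = P = 981/1000 ≈ 0.981000
step 3 [1.5y] bond c/2=1/50: DF=(507747/500000 − 1/50·(0.991800+0.981000))/(1+1/50) = 9569/10000 ≈ 0.956900
step 4 [2y] bond c/2=31/800: DF=(4318669/4000000 − 31/800·(0.991800+0.981000+0.956900))/(1+31/800) = 9301/10000 ≈ 0.930100
step 5 [2.5y] bond c/2=1/40: DF=(100321/100000 − 1/40·(0.991800+0.981000+0.956900+0.930100))/(1+1/40) = 4423/5000 ≈ 0.884600
step 6 [3y] zero: DF = P = 1059/1250 ≈ 0.847200
step 7 [3.5y] bond c/2=7/400: DF=(95703/100000 − 7/400·(0.991800+0.981000+0.956900+0.930100+0.884600+0.847200))/(1+7/400) = 2111/2500 ≈ 0.844400

1 1/2 4959/5000
2 1 981/1000
3 3/2 9569/10000
4 2 9301/10000
5 5/2 4423/5000
6 3 1059/1250
7 7/2 2111/2500
f(2y,2.5y) = ((9301/10000)/(4423/5000) − 1)/(1/2) = 455/4423 ≈ 10.2871%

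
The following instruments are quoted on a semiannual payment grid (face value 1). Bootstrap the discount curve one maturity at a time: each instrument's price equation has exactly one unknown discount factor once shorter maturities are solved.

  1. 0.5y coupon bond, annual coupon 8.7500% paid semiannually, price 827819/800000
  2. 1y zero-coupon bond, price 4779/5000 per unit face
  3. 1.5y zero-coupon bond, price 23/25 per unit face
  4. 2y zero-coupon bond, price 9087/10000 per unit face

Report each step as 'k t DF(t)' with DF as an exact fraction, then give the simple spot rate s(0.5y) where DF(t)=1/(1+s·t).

step 1 [0.5y] bond c/2=7/160: DF=(827819/800000 − 7/160·(0))/(1+7/160) = 4957/5000 ≈ 0.991400
step 2 [1y] zero: DF = P = 4779/5000 ≈ 0.955800
step 3 [1.5y] zero: DF = P = 23/25 ≈ 0.920000
step 4 [2y] zero: DF = P = 9087/10000 ≈ 0.908700

1 1/2 4957/5000
2 1 4779/5000
3 3/2 23/25
4 2 9087/10000
s(0.5y) = (1/(4957/5000) − 1)/(1/2) = 86/4957 ≈ 1.7349%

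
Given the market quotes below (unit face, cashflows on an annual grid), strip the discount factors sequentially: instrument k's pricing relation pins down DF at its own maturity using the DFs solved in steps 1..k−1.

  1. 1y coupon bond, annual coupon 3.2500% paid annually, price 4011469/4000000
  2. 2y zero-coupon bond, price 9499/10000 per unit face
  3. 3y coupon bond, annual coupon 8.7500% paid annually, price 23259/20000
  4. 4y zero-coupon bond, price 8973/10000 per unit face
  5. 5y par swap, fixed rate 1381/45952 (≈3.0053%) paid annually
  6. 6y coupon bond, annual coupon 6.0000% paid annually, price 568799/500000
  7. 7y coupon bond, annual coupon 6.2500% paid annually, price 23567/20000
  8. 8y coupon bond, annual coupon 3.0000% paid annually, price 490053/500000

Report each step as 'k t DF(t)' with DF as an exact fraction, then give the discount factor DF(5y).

step 1 [1y] bond c/1=13/400: DF=(4011469/4000000 − 13/400·(0))/(1+13/400) = 9713/10000 ≈ 0.971300
step 2 [2y] zero: DF = P = 9499/10000 ≈ 0.949900
step 3 [3y] bond c/1=7/80: DF=(23259/20000 − 7/80·(0.971300+0.949900))/(1+7/80) = 2287/2500 ≈ 0.914800
step 4 [4y] zero: DF = P = 8973/10000 ≈ 0.897300
step 5 [5y] swap r/1=1381/45952: DF=(1 − 1381/45952·(0.971300+0.949900+0.914800+0.897300))/(1+1381/45952) = 8619/10000 ≈ 0.861900
step 6 [6y] bond c/1=3/50: DF=(568799/500000 − 3/50·(0.971300+0.949900+0.914800+0.897300+0.861900))/(1+3/50) = 8131/10000 ≈ 0.813100
step 7 [7y] bond c/1=1/16: DF=(23567/20000 − 1/16·(0.971300+0.949900+0.914800+0.897300+0.861900+0.813100))/(1+1/16) = 7909/10000 ≈ 0.790900
step 8 [8y] bond c/1=3/100: DF=(490053/500000 − 3/100·(0.971300+0.949900+0.914800+0.897300+0.861900+0.813100+0.790900))/(1+3/100) = 771/1000 ≈ 0.771000

1 1 9713/10000
2 2 9499/10000
3 3 2287/2500
4 4 8973/10000
5 5 8619/10000
6 6 8131/10000
7 7 7909/10000
8 8 771/1000
DF(5y) = 8619/10000 ≈ 0.861900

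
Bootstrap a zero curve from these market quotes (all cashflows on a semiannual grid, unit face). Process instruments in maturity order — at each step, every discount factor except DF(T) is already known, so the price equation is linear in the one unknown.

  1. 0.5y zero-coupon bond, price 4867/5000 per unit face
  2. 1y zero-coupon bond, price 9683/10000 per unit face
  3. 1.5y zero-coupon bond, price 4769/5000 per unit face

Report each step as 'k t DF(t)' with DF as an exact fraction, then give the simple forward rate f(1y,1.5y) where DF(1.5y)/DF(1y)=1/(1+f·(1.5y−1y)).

1 1/2 4867/5000
2 1 9683/10000
3 3/2 4769/5000
f(1y,1.5y) = ((9683/10000)/(4769/5000) − 1)/(1/2) = 145/4769 ≈ 3.0405%

step 1 [0.5y] zero: DF = P = 4867/5000 ≈ 0.973400
step 2 [1y] zero: DF = P = 9683/10000 ≈ 0.968300
step 3 [1.5y] zero: DF = P = 4769/5000 ≈ 0.953800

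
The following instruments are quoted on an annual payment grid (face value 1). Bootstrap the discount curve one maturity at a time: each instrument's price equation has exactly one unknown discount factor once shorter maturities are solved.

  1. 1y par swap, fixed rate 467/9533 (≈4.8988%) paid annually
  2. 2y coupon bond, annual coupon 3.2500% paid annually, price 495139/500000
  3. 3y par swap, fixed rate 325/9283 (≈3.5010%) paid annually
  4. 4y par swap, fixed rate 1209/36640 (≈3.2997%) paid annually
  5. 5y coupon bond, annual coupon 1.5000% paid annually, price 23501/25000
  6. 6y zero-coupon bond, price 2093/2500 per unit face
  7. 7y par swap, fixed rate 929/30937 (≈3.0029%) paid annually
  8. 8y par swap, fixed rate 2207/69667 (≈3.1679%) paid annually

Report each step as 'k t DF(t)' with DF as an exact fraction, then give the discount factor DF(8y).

1 1 9533/10000
2 2 9291/10000
3 3 361/400
4 4 8791/10000
5 5 109/125
6 6 2093/2500
7 7 4071/5000
8 8 7793/10000
DF(8y) = 7793/10000 ≈ 0.779300

step 1 [1y] swap r/1=467/9533: DF=(1 − 467/9533·(0))/(1+467/9533) = 9533/10000 ≈ 0.953300
step 2 [2y] bond c/1=13/400: DF=(495139/500000 − 13/400·(0.953300))/(1+13/400) = 9291/10000 ≈ 0.929100
step 3 [3y] swap r/1=325/9283: DF=(1 − 325/9283·(0.953300+0.929100))/(1+325/9283) = 361/400 ≈ 0.902500
step 4 [4y] swap r/1=1209/36640: DF=(1 − 1209/36640·(0.953300+0.929100+0.902500))/(1+1209/36640) = 8791/10000 ≈ 0.879100
step 5 [5y] bond c/1=3/200: DF=(23501/25000 − 3/200·(0.953300+0.929100+0.902500+0.879100))/(1+3/200) = 109/125 ≈ 0.872000
step 6 [6y] zero: DF = P = 2093/2500 ≈ 0.837200
step 7 [7y] swap r/1=929/30937: DF=(1 − 929/30937·(0.953300+0.929100+0.902500+0.879100+0.872000+0.837200))/(1+929/30937) = 4071/5000 ≈ 0.814200
step 8 [8y] swap r/1=2207/69667: DF=(1 − 2207/69667·(0.953300+0.929100+0.902500+0.879100+0.872000+0.837200+0.814200))/(1+2207/69667) = 7793/10000 ≈ 0.779300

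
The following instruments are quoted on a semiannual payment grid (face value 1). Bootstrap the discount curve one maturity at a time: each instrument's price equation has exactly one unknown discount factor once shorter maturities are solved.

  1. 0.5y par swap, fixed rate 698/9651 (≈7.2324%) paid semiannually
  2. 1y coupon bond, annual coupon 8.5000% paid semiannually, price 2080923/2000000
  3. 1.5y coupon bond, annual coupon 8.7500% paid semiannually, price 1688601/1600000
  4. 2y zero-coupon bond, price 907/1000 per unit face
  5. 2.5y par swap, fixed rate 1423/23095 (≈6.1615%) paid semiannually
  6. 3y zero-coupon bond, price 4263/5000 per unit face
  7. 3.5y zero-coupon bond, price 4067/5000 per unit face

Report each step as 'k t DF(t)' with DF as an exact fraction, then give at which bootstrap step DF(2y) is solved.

1 1/2 9651/10000
2 1 9587/10000
3 3/2 1861/2000
4 2 907/1000
5 5/2 8577/10000
6 3 4263/5000
7 7/2 4067/5000
DF(2y) is solved at step 4

step 1 [0.5y] swap r/2=349/9651: DF=(1 − 349/9651·(0))/(1+349/9651) = 9651/10000 ≈ 0.965100
step 2 [1y] bond c/2=17/400: DF=(2080923/2000000 − 17/400·(0.965100))/(1+17/400) = 9587/10000 ≈ 0.958700
step 3 [1.5y] bond c/2=7/160: DF=(1688601/1600000 − 7/160·(0.965100+0.958700))/(1+7/160) = 1861/2000 ≈ 0.930500
step 4 [2y] zero: DF = P = 907/1000 ≈ 0.907000
step 5 [2.5y] swap r/2=1423/46190: DF=(1 − 1423/46190·(0.965100+0.958700+0.930500+0.907000))/(1+1423/46190) = 8577/10000 ≈ 0.857700
step 6 [3y] zero: DF = P = 4263/5000 ≈ 0.852600
step 7 [3.5y] zero: DF = P = 4067/5000 ≈ 0.813400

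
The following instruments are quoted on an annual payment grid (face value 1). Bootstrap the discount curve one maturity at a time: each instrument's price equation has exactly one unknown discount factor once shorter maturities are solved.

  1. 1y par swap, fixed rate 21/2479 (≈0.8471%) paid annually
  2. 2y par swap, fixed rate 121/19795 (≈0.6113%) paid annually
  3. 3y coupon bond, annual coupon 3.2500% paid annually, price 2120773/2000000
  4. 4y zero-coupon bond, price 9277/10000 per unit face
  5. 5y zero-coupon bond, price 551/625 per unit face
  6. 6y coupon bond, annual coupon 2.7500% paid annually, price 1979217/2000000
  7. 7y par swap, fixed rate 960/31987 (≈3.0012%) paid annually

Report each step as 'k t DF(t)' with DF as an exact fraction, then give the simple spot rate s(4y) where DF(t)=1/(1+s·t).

1 1 2479/2500
2 2 9879/10000
3 3 9647/10000
4 4 9277/10000
5 5 551/625
6 6 8359/10000
7 7 101/125
s(4y) = (1/(9277/10000) − 1)/(4) = 723/37108 ≈ 1.9484%

step 1 [1y] swap r/1=21/2479: DF=(1 − 21/2479·(0))/(1+21/2479) = 2479/2500 ≈ 0.991600
step 2 [2y] swap r/1=121/19795: DF=(1 − 121/19795·(0.991600))/(1+121/19795) = 9879/10000 ≈ 0.987900
step 3 [3y] bond c/1=13/400: DF=(2120773/2000000 − 13/400·(0.991600+0.987900))/(1+13/400) = 9647/10000 ≈ 0.964700
step 4 [4y] zero: DF = P = 9277/10000 ≈ 0.927700
step 5 [5y] zero: DF = P = 551/625 ≈ 0.881600
step 6 [6y] bond c/1=11/400: DF=(1979217/2000000 − 11/400·(0.991600+0.987900+0.964700+0.927700+0.881600))/(1+11/400) = 8359/10000 ≈ 0.835900
step 7 [7y] swap r/1=960/31987: DF=(1 − 960/31987·(0.991600+0.987900+0.964700+0.927700+0.881600+0.835900))/(1+960/31987) = 101/125 ≈ 0.808000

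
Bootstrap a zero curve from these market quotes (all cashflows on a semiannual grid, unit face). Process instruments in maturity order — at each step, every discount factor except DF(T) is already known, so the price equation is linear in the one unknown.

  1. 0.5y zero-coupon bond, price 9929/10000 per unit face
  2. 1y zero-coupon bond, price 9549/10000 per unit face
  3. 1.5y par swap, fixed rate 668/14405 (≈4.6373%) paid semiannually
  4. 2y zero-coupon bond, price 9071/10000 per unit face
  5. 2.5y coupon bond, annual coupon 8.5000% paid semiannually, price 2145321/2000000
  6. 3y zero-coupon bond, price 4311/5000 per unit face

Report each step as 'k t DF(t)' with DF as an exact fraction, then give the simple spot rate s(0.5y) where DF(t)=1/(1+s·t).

step 1 [0.5y] zero: DF = P = 9929/10000 ≈ 0.992900
step 2 [1y] zero: DF = P = 9549/10000 ≈ 0.954900
step 3 [1.5y] swap r/2=334/14405: DF=(1 − 334/14405·(0.992900+0.954900))/(1+334/14405) = 2333/2500 ≈ 0.933200
step 4 [2y] zero: DF = P = 9071/10000 ≈ 0.907100
step 5 [2.5y] bond c/2=17/400: DF=(2145321/2000000 − 17/400·(0.992900+0.954900+0.933200+0.907100))/(1+17/400) = 1749/2000 ≈ 0.874500
step 6 [3y] zero: DF = P = 4311/5000 ≈ 0.862200

1 1/2 9929/10000
2 1 9549/10000
3 3/2 2333/2500
4 2 9071/10000
5 5/2 1749/2000
6 3 4311/5000
s(0.5y) = (1/(9929/10000) − 1)/(1/2) = 142/9929 ≈ 1.4302%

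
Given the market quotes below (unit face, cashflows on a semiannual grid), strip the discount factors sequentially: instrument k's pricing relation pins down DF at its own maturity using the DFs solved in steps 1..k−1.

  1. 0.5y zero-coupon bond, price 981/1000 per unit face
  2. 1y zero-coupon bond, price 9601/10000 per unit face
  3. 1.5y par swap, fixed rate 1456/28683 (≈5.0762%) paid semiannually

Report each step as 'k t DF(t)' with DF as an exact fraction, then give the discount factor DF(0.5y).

step 1 [0.5y] zero: DF = P = 981/1000 ≈ 0.981000
step 2 [1y] zero: DF = P = 9601/10000 ≈ 0.960100
step 3 [1.5y] swap r/2=728/28683: DF=(1 − 728/28683·(0.981000+0.960100))/(1+728/28683) = 1159/1250 ≈ 0.927200

1 1/2 981/1000
2 1 9601/10000
3 3/2 1159/1250
DF(0.5y) = 981/1000 ≈ 0.981000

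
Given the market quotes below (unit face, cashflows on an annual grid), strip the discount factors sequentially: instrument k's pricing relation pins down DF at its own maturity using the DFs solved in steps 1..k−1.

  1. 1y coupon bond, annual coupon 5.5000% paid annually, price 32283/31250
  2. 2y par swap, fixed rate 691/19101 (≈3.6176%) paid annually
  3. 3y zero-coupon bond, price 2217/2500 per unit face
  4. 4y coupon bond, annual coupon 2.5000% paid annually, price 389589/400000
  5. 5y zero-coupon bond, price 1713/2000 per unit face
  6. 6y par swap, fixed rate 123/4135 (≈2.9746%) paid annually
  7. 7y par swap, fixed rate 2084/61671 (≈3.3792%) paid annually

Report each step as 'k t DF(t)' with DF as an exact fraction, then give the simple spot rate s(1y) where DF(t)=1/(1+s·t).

step 1 [1y] bond c/1=11/200: DF=(32283/31250 − 11/200·(0))/(1+11/200) = 612/625 ≈ 0.979200
step 2 [2y] swap r/1=691/19101: DF=(1 − 691/19101·(0.979200))/(1+691/19101) = 9309/10000 ≈ 0.930900
step 3 [3y] zero: DF = P = 2217/2500 ≈ 0.886800
step 4 [4y] bond c/1=1/40: DF=(389589/400000 − 1/40·(0.979200+0.930900+0.886800))/(1+1/40) = 441/500 ≈ 0.882000
step 5 [5y] zero: DF = P = 1713/2000 ≈ 0.856500
step 6 [6y] swap r/1=123/4135: DF=(1 − 123/4135·(0.979200+0.930900+0.886800+0.882000+0.856500))/(1+123/4135) = 8401/10000 ≈ 0.840100
step 7 [7y] swap r/1=2084/61671: DF=(1 − 2084/61671·(0.979200+0.930900+0.886800+0.882000+0.856500+0.840100))/(1+2084/61671) = 1979/2500 ≈ 0.791600

1 1 612/625
2 2 9309/10000
3 3 2217/2500
4 4 441/500
5 5 1713/2000
6 6 8401/10000
7 7 1979/2500
s(1y) = (1/(612/625) − 1)/(1) = 13/612 ≈ 2.1242%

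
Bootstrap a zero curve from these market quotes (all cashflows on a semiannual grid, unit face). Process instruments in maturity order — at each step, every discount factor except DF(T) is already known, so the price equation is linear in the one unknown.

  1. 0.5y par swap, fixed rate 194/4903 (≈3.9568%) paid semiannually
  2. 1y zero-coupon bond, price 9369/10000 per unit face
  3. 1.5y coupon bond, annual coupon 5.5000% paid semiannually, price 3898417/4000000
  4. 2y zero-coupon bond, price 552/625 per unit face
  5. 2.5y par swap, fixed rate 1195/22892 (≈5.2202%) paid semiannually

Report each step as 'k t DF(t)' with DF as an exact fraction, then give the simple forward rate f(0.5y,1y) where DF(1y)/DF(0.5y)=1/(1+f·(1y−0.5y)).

step 1 [0.5y] swap r/2=97/4903: DF=(1 − 97/4903·(0))/(1+97/4903) = 4903/5000 ≈ 0.980600
step 2 [1y] zero: DF = P = 9369/10000 ≈ 0.936900
step 3 [1.5y] bond c/2=11/400: DF=(3898417/4000000 − 11/400·(0.980600+0.936900))/(1+11/400) = 2243/2500 ≈ 0.897200
step 4 [2y] zero: DF = P = 552/625 ≈ 0.883200
step 5 [2.5y] swap r/2=1195/45784: DF=(1 − 1195/45784·(0.980600+0.936900+0.897200+0.883200))/(1+1195/45784) = 1761/2000 ≈ 0.880500

1 1/2 4903/5000
2 1 9369/10000
3 3/2 2243/2500
4 2 552/625
5 5/2 1761/2000
f(0.5y,1y) = ((4903/5000)/(9369/10000) − 1)/(1/2) = 874/9369 ≈ 9.3286%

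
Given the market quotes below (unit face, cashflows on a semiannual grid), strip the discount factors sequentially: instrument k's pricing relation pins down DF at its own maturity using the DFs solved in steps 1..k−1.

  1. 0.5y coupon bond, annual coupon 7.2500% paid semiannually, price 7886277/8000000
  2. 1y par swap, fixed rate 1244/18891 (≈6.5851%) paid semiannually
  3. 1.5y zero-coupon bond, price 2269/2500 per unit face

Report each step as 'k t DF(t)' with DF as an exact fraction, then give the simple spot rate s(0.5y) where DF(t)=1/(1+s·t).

step 1 [0.5y] bond c/2=29/800: DF=(7886277/8000000 − 29/800·(0))/(1+29/800) = 9513/10000 ≈ 0.951300
step 2 [1y] swap r/2=622/18891: DF=(1 − 622/18891·(0.951300))/(1+622/18891) = 4689/5000 ≈ 0.937800
step 3 [1.5y] zero: DF = P = 2269/2500 ≈ 0.907600

1 1/2 9513/10000
2 1 4689/5000
3 3/2 2269/2500
s(0.5y) = (1/(9513/10000) − 1)/(1/2) = 974/9513 ≈ 10.2386%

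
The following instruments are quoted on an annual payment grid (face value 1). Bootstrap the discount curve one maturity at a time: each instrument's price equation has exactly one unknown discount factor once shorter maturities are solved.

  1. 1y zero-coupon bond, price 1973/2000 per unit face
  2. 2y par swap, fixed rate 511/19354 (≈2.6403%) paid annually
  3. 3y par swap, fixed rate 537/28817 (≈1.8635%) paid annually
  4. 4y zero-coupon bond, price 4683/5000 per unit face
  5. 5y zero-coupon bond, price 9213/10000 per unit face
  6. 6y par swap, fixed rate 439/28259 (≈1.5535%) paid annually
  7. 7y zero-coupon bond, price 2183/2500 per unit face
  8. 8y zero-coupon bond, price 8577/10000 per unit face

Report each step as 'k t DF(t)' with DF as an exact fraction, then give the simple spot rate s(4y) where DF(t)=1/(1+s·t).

step 1 [1y] zero: DF = P = 1973/2000 ≈ 0.986500
step 2 [2y] swap r/1=511/19354: DF=(1 − 511/19354·(0.986500))/(1+511/19354) = 9489/10000 ≈ 0.948900
step 3 [3y] swap r/1=537/28817: DF=(1 − 537/28817·(0.986500+0.948900))/(1+537/28817) = 9463/10000 ≈ 0.946300
step 4 [4y] zero: DF = P = 4683/5000 ≈ 0.936600
step 5 [5y] zero: DF = P = 9213/10000 ≈ 0.921300
step 6 [6y] swap r/1=439/28259: DF=(1 − 439/28259·(0.986500+0.948900+0.946300+0.936600+0.921300))/(1+439/28259) = 4561/5000 ≈ 0.912200
step 7 [7y] zero: DF = P = 2183/2500 ≈ 0.873200
step 8 [8y] zero: DF = P = 8577/10000 ≈ 0.857700

1 1 1973/2000
2 2 9489/10000
3 3 9463/10000
4 4 4683/5000
5 5 9213/10000
6 6 4561/5000
7 7 2183/2500
8 8 8577/10000
s(4y) = (1/(4683/5000) − 1)/(4) = 317/18732 ≈ 1.6923%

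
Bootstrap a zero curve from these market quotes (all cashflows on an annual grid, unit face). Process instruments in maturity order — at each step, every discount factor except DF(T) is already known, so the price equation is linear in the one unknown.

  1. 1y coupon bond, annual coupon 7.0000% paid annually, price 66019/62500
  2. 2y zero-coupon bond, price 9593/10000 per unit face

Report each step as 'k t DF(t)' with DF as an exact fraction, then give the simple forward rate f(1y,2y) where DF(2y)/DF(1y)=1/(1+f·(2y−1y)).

1 1 617/625
2 2 9593/10000
f(1y,2y) = ((617/625)/(9593/10000) − 1)/(1) = 279/9593 ≈ 2.9084%

step 1 [1y] bond c/1=7/100: DF=(66019/62500 − 7/100·(0))/(1+7/100) = 617/625 ≈ 0.987200
step 2 [2y] zero: DF = P = 9593/10000 ≈ 0.959300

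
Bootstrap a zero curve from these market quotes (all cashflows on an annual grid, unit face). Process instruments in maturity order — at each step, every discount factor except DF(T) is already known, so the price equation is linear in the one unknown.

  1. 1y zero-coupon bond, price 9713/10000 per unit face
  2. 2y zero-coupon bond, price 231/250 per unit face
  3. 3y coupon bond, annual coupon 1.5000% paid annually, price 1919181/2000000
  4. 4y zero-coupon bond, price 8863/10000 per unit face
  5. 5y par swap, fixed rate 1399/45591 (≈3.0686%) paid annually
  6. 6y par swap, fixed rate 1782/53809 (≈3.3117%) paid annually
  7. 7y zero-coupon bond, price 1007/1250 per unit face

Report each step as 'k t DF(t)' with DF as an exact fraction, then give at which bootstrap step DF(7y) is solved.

1 1 9713/10000
2 2 231/250
3 3 4587/5000
4 4 8863/10000
5 5 8601/10000
6 6 4109/5000
7 7 1007/1250
DF(7y) is solved at step 7

step 1 [1y] zero: DF = P = 9713/10000 ≈ 0.971300
step 2 [2y] zero: DF = P = 231/250 ≈ 0.924000
step 3 [3y] bond c/1=3/200: DF=(1919181/2000000 − 3/200·(0.971300+0.924000))/(1+3/200) = 4587/5000 ≈ 0.917400
step 4 [4y] zero: DF = P = 8863/10000 ≈ 0.886300
step 5 [5y] swap r/1=1399/45591: DF=(1 − 1399/45591·(0.971300+0.924000+0.917400+0.886300))/(1+1399/45591) = 8601/10000 ≈ 0.860100
step 6 [6y] swap r/1=1782/53809: DF=(1 − 1782/53809·(0.971300+0.924000+0.917400+0.886300+0.860100))/(1+1782/53809) = 4109/5000 ≈ 0.821800
step 7 [7y] zero: DF = P = 1007/1250 ≈ 0.805600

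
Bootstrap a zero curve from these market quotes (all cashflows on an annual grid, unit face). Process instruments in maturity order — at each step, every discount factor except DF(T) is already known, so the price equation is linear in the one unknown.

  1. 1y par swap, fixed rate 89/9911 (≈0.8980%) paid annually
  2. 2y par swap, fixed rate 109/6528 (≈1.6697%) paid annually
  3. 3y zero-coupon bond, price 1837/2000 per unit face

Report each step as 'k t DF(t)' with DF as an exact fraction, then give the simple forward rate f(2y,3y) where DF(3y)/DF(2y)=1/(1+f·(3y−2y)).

step 1 [1y] swap r/1=89/9911: DF=(1 − 89/9911·(0))/(1+89/9911) = 9911/10000 ≈ 0.991100
step 2 [2y] swap r/1=109/6528: DF=(1 − 109/6528·(0.991100))/(1+109/6528) = 9673/10000 ≈ 0.967300
step 3 [3y] zero: DF = P = 1837/2000 ≈ 0.918500

1 1 9911/10000
2 2 9673/10000
3 3 1837/2000
f(2y,3y) = ((9673/10000)/(1837/2000) − 1)/(1) = 488/9185 ≈ 5.3130%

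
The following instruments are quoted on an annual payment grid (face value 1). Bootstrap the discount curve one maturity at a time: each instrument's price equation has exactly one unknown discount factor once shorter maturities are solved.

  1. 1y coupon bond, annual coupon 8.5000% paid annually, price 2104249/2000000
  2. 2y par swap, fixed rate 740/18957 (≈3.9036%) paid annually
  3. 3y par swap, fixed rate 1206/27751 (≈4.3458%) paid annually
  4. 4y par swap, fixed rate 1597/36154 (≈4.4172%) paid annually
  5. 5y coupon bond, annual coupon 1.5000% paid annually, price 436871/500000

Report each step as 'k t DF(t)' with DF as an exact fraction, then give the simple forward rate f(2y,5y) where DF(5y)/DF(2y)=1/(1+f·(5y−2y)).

step 1 [1y] bond c/1=17/200: DF=(2104249/2000000 − 17/200·(0))/(1+17/200) = 9697/10000 ≈ 0.969700
step 2 [2y] swap r/1=740/18957: DF=(1 − 740/18957·(0.969700))/(1+740/18957) = 463/500 ≈ 0.926000
step 3 [3y] swap r/1=1206/27751: DF=(1 − 1206/27751·(0.969700+0.926000))/(1+1206/27751) = 4397/5000 ≈ 0.879400
step 4 [4y] swap r/1=1597/36154: DF=(1 − 1597/36154·(0.969700+0.926000+0.879400))/(1+1597/36154) = 8403/10000 ≈ 0.840300
step 5 [5y] bond c/1=3/200: DF=(436871/500000 − 3/200·(0.969700+0.926000+0.879400+0.840300))/(1+3/200) = 4037/5000 ≈ 0.807400

1 1 9697/10000
2 2 463/500
3 3 4397/5000
4 4 8403/10000
5 5 4037/5000
f(2y,5y) = ((463/500)/(4037/5000) − 1)/(3) = 593/12111 ≈ 4.8964%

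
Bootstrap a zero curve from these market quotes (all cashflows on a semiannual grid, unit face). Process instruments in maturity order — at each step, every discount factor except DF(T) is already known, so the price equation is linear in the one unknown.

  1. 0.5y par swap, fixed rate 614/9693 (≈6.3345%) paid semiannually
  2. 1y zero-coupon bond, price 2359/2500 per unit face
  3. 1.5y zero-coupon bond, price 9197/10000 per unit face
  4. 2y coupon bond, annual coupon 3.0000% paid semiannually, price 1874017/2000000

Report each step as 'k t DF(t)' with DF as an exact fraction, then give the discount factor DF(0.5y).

1 1/2 9693/10000
2 1 2359/2500
3 3/2 9197/10000
4 2 8813/10000
DF(0.5y) = 9693/10000 ≈ 0.969300

step 1 [0.5y] swap r/2=307/9693: DF=(1 − 307/9693·(0))/(1+307/9693) = 9693/10000 ≈ 0.969300
step 2 [1y] zero: DF = P = 2359/2500 ≈ 0.943600
step 3 [1.5y] zero: DF = P = 9197/10000 ≈ 0.919700
step 4 [2y] bond c/2=3/200: DF=(1874017/2000000 − 3/200·(0.969300+0.943600+0.919700))/(1+3/200) = 8813/10000 ≈ 0.881300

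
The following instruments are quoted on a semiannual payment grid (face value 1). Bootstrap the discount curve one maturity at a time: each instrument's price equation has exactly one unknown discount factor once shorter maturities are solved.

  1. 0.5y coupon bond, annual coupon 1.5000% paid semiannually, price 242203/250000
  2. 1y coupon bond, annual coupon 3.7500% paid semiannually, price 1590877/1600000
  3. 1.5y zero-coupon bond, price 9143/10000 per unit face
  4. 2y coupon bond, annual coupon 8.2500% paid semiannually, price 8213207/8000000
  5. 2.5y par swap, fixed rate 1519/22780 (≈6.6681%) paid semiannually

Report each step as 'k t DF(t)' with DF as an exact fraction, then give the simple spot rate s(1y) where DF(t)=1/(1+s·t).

step 1 [0.5y] bond c/2=3/400: DF=(242203/250000 − 3/400·(0))/(1+3/400) = 601/625 ≈ 0.961600
step 2 [1y] bond c/2=3/160: DF=(1590877/1600000 − 3/160·(0.961600))/(1+3/160) = 9583/10000 ≈ 0.958300
step 3 [1.5y] zero: DF = P = 9143/10000 ≈ 0.914300
step 4 [2y] bond c/2=33/800: DF=(8213207/8000000 − 33/800·(0.961600+0.958300+0.914300))/(1+33/800) = 8737/10000 ≈ 0.873700
step 5 [2.5y] swap r/2=1519/45560: DF=(1 − 1519/45560·(0.961600+0.958300+0.914300+0.873700))/(1+1519/45560) = 8481/10000 ≈ 0.848100

1 1/2 601/625
2 1 9583/10000
3 3/2 9143/10000
4 2 8737/10000
5 5/2 8481/10000
s(1y) = (1/(9583/10000) − 1)/(1) = 417/9583 ≈ 4.3515%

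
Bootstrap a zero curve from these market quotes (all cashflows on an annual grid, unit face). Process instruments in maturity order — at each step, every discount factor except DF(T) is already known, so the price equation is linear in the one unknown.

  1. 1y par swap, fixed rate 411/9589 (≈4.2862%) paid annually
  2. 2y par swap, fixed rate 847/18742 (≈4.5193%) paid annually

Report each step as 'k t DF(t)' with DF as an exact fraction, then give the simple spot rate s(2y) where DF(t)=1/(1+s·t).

step 1 [1y] swap r/1=411/9589: DF=(1 − 411/9589·(0))/(1+411/9589) = 9589/10000 ≈ 0.958900
step 2 [2y] swap r/1=847/18742: DF=(1 − 847/18742·(0.958900))/(1+847/18742) = 9153/10000 ≈ 0.915300

1 1 9589/10000
2 2 9153/10000
s(2y) = (1/(9153/10000) − 1)/(2) = 847/18306 ≈ 4.6269%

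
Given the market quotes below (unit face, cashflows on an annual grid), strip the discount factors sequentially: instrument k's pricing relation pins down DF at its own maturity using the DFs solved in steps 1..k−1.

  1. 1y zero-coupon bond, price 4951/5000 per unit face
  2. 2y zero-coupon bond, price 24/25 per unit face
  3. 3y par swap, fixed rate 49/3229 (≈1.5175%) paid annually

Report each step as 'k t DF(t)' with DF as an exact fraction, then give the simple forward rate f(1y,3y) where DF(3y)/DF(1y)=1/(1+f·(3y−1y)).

step 1 [1y] zero: DF = P = 4951/5000 ≈ 0.990200
step 2 [2y] zero: DF = P = 24/25 ≈ 0.960000
step 3 [3y] swap r/1=49/3229: DF=(1 − 49/3229·(0.990200+0.960000))/(1+49/3229) = 9559/10000 ≈ 0.955900

1 1 4951/5000
2 2 24/25
3 3 9559/10000
f(1y,3y) = ((4951/5000)/(9559/10000) − 1)/(2) = 343/19118 ≈ 1.7941%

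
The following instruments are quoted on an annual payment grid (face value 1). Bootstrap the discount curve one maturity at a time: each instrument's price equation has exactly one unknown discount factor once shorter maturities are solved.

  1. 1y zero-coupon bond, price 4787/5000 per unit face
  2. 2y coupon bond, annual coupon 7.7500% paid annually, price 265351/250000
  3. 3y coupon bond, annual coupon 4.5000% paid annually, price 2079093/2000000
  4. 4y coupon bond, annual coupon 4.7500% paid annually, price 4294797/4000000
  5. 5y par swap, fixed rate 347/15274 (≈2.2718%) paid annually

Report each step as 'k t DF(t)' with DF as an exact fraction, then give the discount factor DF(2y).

step 1 [1y] zero: DF = P = 4787/5000 ≈ 0.957400
step 2 [2y] bond c/1=31/400: DF=(265351/250000 − 31/400·(0.957400))/(1+31/400) = 4581/5000 ≈ 0.916200
step 3 [3y] bond c/1=9/200: DF=(2079093/2000000 − 9/200·(0.957400+0.916200))/(1+9/200) = 9141/10000 ≈ 0.914100
step 4 [4y] bond c/1=19/400: DF=(4294797/4000000 − 19/400·(0.957400+0.916200+0.914100))/(1+19/400) = 4493/5000 ≈ 0.898600
step 5 [5y] swap r/1=347/15274: DF=(1 − 347/15274·(0.957400+0.916200+0.914100+0.898600))/(1+347/15274) = 8959/10000 ≈ 0.895900

1 1 4787/5000
2 2 4581/5000
3 3 9141/10000
4 4 4493/5000
5 5 8959/10000
DF(2y) = 4581/5000 ≈ 0.916200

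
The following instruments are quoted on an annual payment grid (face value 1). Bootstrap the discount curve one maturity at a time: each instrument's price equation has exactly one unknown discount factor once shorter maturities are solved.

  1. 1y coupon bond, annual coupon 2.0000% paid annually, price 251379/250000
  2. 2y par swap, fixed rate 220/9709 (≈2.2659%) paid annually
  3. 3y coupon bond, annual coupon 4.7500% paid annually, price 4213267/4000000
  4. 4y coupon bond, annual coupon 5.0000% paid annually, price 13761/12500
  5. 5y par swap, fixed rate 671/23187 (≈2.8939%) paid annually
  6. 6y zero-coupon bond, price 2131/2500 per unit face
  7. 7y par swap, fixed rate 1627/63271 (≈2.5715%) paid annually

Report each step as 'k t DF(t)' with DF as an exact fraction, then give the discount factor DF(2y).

1 1 4929/5000
2 2 239/250
3 3 367/400
4 4 9123/10000
5 5 4329/5000
6 6 2131/2500
7 7 8373/10000
DF(2y) = 239/250 ≈ 0.956000

step 1 [1y] bond c/1=1/50: DF=(251379/250000 − 1/50·(0))/(1+1/50) = 4929/5000 ≈ 0.985800
step 2 [2y] swap r/1=220/9709: DF=(1 − 220/9709·(0.985800))/(1+220/9709) = 239/250 ≈ 0.956000
step 3 [3y] bond c/1=19/400: DF=(4213267/4000000 − 19/400·(0.985800+0.956000))/(1+19/400) = 367/400 ≈ 0.917500
step 4 [4y] bond c/1=1/20: DF=(13761/12500 − 1/20·(0.985800+0.956000+0.917500))/(1+1/20) = 9123/10000 ≈ 0.912300
step 5 [5y] swap r/1=671/23187: DF=(1 − 671/23187·(0.985800+0.956000+0.917500+0.912300))/(1+671/23187) = 4329/5000 ≈ 0.865800
step 6 [6y] zero: DF = P = 2131/2500 ≈ 0.852400
step 7 [7y] swap r/1=1627/63271: DF=(1 − 1627/63271·(0.985800+0.956000+0.917500+0.912300+0.865800+0.852400))/(1+1627/63271) = 8373/10000 ≈ 0.837300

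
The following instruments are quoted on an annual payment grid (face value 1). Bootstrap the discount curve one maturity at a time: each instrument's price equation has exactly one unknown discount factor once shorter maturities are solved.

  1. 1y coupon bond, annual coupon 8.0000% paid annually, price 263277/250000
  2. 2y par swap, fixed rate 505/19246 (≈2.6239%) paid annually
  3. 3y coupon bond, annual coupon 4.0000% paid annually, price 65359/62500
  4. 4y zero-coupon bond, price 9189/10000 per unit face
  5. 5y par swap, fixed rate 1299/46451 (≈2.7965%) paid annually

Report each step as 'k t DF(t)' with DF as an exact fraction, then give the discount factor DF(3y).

step 1 [1y] bond c/1=2/25: DF=(263277/250000 − 2/25·(0))/(1+2/25) = 9751/10000 ≈ 0.975100
step 2 [2y] swap r/1=505/19246: DF=(1 − 505/19246·(0.975100))/(1+505/19246) = 1899/2000 ≈ 0.949500
step 3 [3y] bond c/1=1/25: DF=(65359/62500 − 1/25·(0.975100+0.949500))/(1+1/25) = 1863/2000 ≈ 0.931500
step 4 [4y] zero: DF = P = 9189/10000 ≈ 0.918900
step 5 [5y] swap r/1=1299/46451: DF=(1 − 1299/46451·(0.975100+0.949500+0.931500+0.918900))/(1+1299/46451) = 8701/10000 ≈ 0.870100

1 1 9751/10000
2 2 1899/2000
3 3 1863/2000
4 4 9189/10000
5 5 8701/10000
DF(3y) = 1863/2000 ≈ 0.931500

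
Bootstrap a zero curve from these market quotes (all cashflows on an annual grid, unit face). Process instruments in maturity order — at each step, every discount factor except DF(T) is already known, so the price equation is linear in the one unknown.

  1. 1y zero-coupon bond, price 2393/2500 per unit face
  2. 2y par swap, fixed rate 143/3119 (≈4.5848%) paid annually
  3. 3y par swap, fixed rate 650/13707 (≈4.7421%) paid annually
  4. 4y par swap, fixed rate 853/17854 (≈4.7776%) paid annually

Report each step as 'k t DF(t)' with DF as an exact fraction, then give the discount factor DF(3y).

1 1 2393/2500
2 2 4571/5000
3 3 87/100
4 4 4147/5000
DF(3y) = 87/100 ≈ 0.870000

step 1 [1y] zero: DF = P = 2393/2500 ≈ 0.957200
step 2 [2y] swap r/1=143/3119: DF=(1 − 143/3119·(0.957200))/(1+143/3119) = 4571/5000 ≈ 0.914200
step 3 [3y] swap r/1=650/13707: DF=(1 − 650/13707·(0.957200+0.914200))/(1+650/13707) = 87/100 ≈ 0.870000
step 4 [4y] swap r/1=853/17854: DF=(1 − 853/17854·(0.957200+0.914200+0.870000))/(1+853/17854) = 4147/5000 ≈ 0.829400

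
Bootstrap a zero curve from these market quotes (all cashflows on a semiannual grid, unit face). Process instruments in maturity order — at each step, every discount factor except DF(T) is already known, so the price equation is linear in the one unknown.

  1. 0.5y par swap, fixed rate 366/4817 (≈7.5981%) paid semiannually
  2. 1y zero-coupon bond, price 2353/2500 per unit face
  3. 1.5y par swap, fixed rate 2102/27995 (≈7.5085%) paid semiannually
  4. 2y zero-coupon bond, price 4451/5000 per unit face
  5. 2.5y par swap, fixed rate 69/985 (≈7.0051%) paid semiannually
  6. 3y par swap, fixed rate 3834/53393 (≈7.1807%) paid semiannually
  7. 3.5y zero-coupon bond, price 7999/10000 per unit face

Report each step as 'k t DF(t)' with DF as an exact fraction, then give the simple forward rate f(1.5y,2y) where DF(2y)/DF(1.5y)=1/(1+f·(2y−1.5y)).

1 1/2 4817/5000
2 1 2353/2500
3 3/2 8949/10000
4 2 4451/5000
5 5/2 8413/10000
6 3 8083/10000
7 7/2 7999/10000
f(1.5y,2y) = ((8949/10000)/(4451/5000) − 1)/(1/2) = 47/4451 ≈ 1.0559%

step 1 [0.5y] swap r/2=183/4817: DF=(1 − 183/4817·(0))/(1+183/4817) = 4817/5000 ≈ 0.963400
step 2 [1y] zero: DF = P = 2353/2500 ≈ 0.941200
step 3 [1.5y] swap r/2=1051/27995: DF=(1 − 1051/27995·(0.963400+0.941200))/(1+1051/27995) = 8949/10000 ≈ 0.894900
step 4 [2y] zero: DF = P = 4451/5000 ≈ 0.890200
step 5 [2.5y] swap r/2=69/1970: DF=(1 − 69/1970·(0.963400+0.941200+0.894900+0.890200))/(1+69/1970) = 8413/10000 ≈ 0.841300
step 6 [3y] swap r/2=1917/53393: DF=(1 − 1917/53393·(0.963400+0.941200+0.894900+0.890200+0.841300))/(1+1917/53393) = 8083/10000 ≈ 0.808300
step 7 [3.5y] zero: DF = P = 7999/10000 ≈ 0.799900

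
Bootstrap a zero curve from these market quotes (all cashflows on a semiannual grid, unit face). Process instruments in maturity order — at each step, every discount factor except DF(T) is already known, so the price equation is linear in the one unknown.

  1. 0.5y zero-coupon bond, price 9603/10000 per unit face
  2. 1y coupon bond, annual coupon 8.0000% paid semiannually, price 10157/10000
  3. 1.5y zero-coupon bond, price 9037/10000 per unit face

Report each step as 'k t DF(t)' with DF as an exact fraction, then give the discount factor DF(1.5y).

1 1/2 9603/10000
2 1 9397/10000
3 3/2 9037/10000
DF(1.5y) = 9037/10000 ≈ 0.903700

step 1 [0.5y] zero: DF = P = 9603/10000 ≈ 0.960300
step 2 [1y] bond c/2=1/25: DF=(10157/10000 − 1/25·(0.960300))/(1+1/25) = 9397/10000 ≈ 0.939700
step 3 [1.5y] zero: DF = P = 9037/10000 ≈ 0.903700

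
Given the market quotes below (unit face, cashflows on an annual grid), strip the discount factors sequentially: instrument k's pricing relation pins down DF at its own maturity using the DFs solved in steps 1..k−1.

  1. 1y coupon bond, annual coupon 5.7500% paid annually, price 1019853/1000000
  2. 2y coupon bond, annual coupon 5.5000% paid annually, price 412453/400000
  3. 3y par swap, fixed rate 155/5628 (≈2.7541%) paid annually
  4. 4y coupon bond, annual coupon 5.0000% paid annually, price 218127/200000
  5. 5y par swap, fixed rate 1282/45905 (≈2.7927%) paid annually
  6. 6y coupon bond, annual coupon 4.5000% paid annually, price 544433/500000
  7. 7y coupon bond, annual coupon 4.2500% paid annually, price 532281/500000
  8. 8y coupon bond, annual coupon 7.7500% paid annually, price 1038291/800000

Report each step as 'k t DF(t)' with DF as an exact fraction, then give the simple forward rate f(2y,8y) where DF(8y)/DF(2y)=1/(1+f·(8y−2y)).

step 1 [1y] bond c/1=23/400: DF=(1019853/1000000 − 23/400·(0))/(1+23/400) = 2411/2500 ≈ 0.964400
step 2 [2y] bond c/1=11/200: DF=(412453/400000 − 11/200·(0.964400))/(1+11/200) = 9271/10000 ≈ 0.927100
step 3 [3y] swap r/1=155/5628: DF=(1 − 155/5628·(0.964400+0.927100))/(1+155/5628) = 369/400 ≈ 0.922500
step 4 [4y] bond c/1=1/20: DF=(218127/200000 − 1/20·(0.964400+0.927100+0.922500))/(1+1/20) = 9047/10000 ≈ 0.904700
step 5 [5y] swap r/1=1282/45905: DF=(1 − 1282/45905·(0.964400+0.927100+0.922500+0.904700))/(1+1282/45905) = 4359/5000 ≈ 0.871800
step 6 [6y] bond c/1=9/200: DF=(544433/500000 − 9/200·(0.964400+0.927100+0.922500+0.904700+0.871800))/(1+9/200) = 8443/10000 ≈ 0.844300
step 7 [7y] bond c/1=17/400: DF=(532281/500000 − 17/400·(0.964400+0.927100+0.922500+0.904700+0.871800+0.844300))/(1+17/400) = 1999/2500 ≈ 0.799600
step 8 [8y] bond c/1=31/400: DF=(1038291/800000 − 31/400·(0.964400+0.927100+0.922500+0.904700+0.871800+0.844300+0.799600))/(1+31/400) = 7561/10000 ≈ 0.756100

1 1 2411/2500
2 2 9271/10000
3 3 369/400
4 4 9047/10000
5 5 4359/5000
6 6 8443/10000
7 7 1999/2500
8 8 7561/10000
f(2y,8y) = ((9271/10000)/(7561/10000) − 1)/(6) = 285/7561 ≈ 3.7693%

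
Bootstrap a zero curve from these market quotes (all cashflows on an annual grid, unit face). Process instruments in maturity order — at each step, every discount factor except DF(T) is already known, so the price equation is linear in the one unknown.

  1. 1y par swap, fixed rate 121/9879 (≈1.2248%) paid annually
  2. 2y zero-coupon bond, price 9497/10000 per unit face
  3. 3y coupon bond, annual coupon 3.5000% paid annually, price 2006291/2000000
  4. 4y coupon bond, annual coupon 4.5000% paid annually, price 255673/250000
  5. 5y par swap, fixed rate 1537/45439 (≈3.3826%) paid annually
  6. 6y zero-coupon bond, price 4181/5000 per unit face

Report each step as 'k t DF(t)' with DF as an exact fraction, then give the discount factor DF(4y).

1 1 9879/10000
2 2 9497/10000
3 3 9037/10000
4 4 8563/10000
5 5 8463/10000
6 6 4181/5000
DF(4y) = 8563/10000 ≈ 0.856300

step 1 [1y] swap r/1=121/9879: DF=(1 − 121/9879·(0))/(1+121/9879) = 9879/10000 ≈ 0.987900
step 2 [2y] zero: DF = P = 9497/10000 ≈ 0.949700
step 3 [3y] bond c/1=7/200: DF=(2006291/2000000 − 7/200·(0.987900+0.949700))/(1+7/200) = 9037/10000 ≈ 0.903700
step 4 [4y] bond c/1=9/200: DF=(255673/250000 − 9/200·(0.987900+0.949700+0.903700))/(1+9/200) = 8563/10000 ≈ 0.856300
step 5 [5y] swap r/1=1537/45439: DF=(1 − 1537/45439·(0.987900+0.949700+0.903700+0.856300))/(1+1537/45439) = 8463/10000 ≈ 0.846300
step 6 [6y] zero: DF = P = 4181/5000 ≈ 0.836200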